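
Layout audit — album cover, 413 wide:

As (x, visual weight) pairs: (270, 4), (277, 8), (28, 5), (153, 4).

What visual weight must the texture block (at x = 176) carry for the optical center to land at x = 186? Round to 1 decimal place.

w ≈ 14.2

Existing Σw = 21 (4 + 8 + 5 + 4); existing moment 4·270 + 8·277 + 5·28 + 4·153 = 4048.
For the centroid to hit 186: (4048 + w·176) / (21 + w) = 186.
So w = (186·21 − 4048)/(176 − 186) = -142/-10 ≈ 14.20.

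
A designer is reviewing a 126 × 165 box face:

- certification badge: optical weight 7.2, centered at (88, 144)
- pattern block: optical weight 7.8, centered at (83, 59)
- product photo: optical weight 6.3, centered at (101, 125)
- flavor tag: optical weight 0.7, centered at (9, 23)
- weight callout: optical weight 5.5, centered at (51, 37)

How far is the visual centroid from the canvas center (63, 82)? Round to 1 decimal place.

Σw = 7.2 + 7.8 + 6.3 + 0.7 + 5.5 = 27.5.
Σw·x = 7.2·88 + 7.8·83 + 6.3·101 + 0.7·9 + 5.5·51 = 2204.1, so x̄ = 2204.1/27.5 ≈ 80.15.
Σw·y = 7.2·144 + 7.8·59 + 6.3·125 + 0.7·23 + 5.5·37 = 2504.1, so ȳ = 2504.1/27.5 ≈ 91.06.
Offset from (63, 82): Δx ≈ 17.15, Δy ≈ 9.06; distance = √(Δx² + Δy²) ≈ 19.39.

≈ 19.4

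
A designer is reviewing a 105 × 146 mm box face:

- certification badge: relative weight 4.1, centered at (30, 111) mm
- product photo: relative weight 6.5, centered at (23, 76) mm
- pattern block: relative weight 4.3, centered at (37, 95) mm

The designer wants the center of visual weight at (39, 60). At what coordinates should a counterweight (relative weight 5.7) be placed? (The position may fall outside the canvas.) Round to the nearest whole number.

After adding the counterweight, total weight = 4.1 + 6.5 + 4.3 + 5.7 = 20.6.
x: target moment 20.6×39 = 803.4; current 4.1·30 + 6.5·23 + 4.3·37 = 431.6; the counterweight supplies 371.8, so x = 371.8/5.7 ≈ 65.23.
y: target moment 20.6×60 = 1236.0; current 4.1·111 + 6.5·76 + 4.3·95 = 1357.6; the counterweight supplies -121.6, so y = -121.6/5.7 ≈ -21.33.

(65, -21)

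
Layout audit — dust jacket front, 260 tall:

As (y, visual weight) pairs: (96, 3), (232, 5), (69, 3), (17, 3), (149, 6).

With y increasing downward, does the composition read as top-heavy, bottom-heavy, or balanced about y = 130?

Total weight = 3 + 5 + 3 + 3 + 6 = 20.
y-moment: 3·96 + 5·232 + 3·69 + 3·17 + 6·149 = 2600; centroid 2600/20 ≈ 130.00.
That equals the midline 130 — balanced.

balanced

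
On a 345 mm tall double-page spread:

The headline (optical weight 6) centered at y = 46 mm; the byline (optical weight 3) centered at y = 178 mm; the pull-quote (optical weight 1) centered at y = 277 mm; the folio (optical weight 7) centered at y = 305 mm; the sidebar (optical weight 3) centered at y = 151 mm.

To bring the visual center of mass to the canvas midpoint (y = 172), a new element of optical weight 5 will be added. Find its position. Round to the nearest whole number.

y ≈ 125

New total weight: (6 + 3 + 1 + 7 + 3) + 5 = 25.
y: target moment 25×172 = 4300; current 6·46 + 3·178 + 1·277 + 7·305 + 3·151 = 3675; the new element supplies 625, so y = 625/5 ≈ 125.00.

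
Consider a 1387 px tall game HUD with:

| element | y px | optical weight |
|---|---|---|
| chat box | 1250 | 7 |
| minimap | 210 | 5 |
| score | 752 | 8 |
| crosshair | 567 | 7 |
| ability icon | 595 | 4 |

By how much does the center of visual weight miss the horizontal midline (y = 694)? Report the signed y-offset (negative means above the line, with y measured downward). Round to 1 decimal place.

Σw = 7 + 5 + 8 + 7 + 4 = 31.
Σw·y = 7·1250 + 5·210 + 8·752 + 7·567 + 4·595 = 22165, so ȳ = 22165/31 ≈ 715.00.
Offset from y = 694: 715.00 − 694 ≈ 21.00.

≈ 21.0 px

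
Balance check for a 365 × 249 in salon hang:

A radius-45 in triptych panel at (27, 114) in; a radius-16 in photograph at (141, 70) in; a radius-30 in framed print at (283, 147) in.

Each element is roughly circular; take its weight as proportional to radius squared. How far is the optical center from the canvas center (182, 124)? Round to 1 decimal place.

r² weights: triptych panel 45² = 2025, photograph 16² = 256, framed print 30² = 900. Total = 3181.
Σw·x = 2025·27 + 256·141 + 900·283 = 345471, so x̄ = 345471/3181 ≈ 108.60.
Σw·y = 2025·114 + 256·70 + 900·147 = 381070, so ȳ = 381070/3181 ≈ 119.80.
From (182, 124): dx = -73.40, dy = -4.20, so the distance is √(dx²+dy²) ≈ 73.52.

≈ 73.5 in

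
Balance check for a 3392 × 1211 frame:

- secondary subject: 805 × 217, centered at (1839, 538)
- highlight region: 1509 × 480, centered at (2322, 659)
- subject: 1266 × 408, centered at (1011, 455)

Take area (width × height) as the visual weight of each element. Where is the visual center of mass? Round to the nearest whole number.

Areas → weights: secondary subject 805·217 = 174685, highlight region 1509·480 = 724320, subject 1266·408 = 516528; Σw = 1415533.
x-moment: 174685·1839 + 724320·2322 + 516528·1011 = 2525326563; centroid 2525326563/1415533 ≈ 1784.01.
y-moment: 174685·538 + 724320·659 + 516528·455 = 806327650; centroid 806327650/1415533 ≈ 569.63.

(1784, 570)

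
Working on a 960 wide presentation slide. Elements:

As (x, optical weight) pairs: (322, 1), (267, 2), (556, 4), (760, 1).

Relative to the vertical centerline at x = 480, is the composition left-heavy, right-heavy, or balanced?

balanced

Σw = 1 + 2 + 4 + 1 = 8.
x: (1·322 + 2·267 + 4·556 + 1·760) / 8 = 3840 / 8 ≈ 480.00
The centroid 480.00 matches the midline at 480, so the layout is balanced.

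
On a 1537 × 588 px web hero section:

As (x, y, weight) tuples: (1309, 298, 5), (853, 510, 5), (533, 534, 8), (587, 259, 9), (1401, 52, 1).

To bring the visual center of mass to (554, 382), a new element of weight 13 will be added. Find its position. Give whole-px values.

(74, 382)

With the new element, Σw becomes 5 + 5 + 8 + 9 + 1 + 13 = 41.
Along x: (21758 + 13·x) / 41 = 554 (existing moment 5·1309 + 5·853 + 8·533 + 9·587 + 1·1401 = 21758) ⇒ x = (22714 − 21758) / 13 ≈ 73.54.
Along y: (10695 + 13·y) / 41 = 382 (existing moment 5·298 + 5·510 + 8·534 + 9·259 + 1·52 = 10695) ⇒ y = (15662 − 10695) / 13 ≈ 382.08.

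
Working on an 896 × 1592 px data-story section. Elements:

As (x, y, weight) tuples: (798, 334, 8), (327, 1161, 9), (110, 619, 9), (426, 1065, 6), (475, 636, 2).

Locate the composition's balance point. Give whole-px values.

(407, 775)

Weights sum to 8 + 9 + 9 + 6 + 2 = 34.
x-moment: 8·798 + 9·327 + 9·110 + 6·426 + 2·475 = 13823; centroid 13823/34 ≈ 406.56.
y-moment: 8·334 + 9·1161 + 9·619 + 6·1065 + 2·636 = 26354; centroid 26354/34 ≈ 775.12.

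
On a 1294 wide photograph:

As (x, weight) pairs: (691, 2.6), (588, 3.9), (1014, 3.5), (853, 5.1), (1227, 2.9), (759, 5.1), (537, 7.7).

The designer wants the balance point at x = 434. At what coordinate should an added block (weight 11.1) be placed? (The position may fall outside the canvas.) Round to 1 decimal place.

After adding the added block, total weight = 2.6 + 3.9 + 3.5 + 5.1 + 2.9 + 5.1 + 7.7 + 11.1 = 41.9.
Along x: (23553.2 + 11.1·x) / 41.9 = 434 (existing moment 2.6·691 + 3.9·588 + 3.5·1014 + 5.1·853 + 2.9·1227 + 5.1·759 + 7.7·537 = 23553.2) ⇒ x = (18184.6 − 23553.2) / 11.1 ≈ -483.66.

x ≈ -483.7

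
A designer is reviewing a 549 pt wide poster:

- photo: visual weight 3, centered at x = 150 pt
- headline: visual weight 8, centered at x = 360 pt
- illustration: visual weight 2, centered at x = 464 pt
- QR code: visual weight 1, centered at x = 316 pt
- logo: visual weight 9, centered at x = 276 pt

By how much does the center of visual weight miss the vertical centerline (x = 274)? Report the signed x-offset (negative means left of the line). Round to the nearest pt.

Total weight = 3 + 8 + 2 + 1 + 9 = 23.
x-moment: 3·150 + 8·360 + 2·464 + 1·316 + 9·276 = 7058; centroid 7058/23 ≈ 306.87.
Against x = 274, that's 306.87 − 274 = 32.87.

≈ 33 pt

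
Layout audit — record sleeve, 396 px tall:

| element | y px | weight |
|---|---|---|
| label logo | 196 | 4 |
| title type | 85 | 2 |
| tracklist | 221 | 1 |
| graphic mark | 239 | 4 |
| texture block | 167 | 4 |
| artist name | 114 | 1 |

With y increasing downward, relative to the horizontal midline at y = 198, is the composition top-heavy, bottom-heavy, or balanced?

Σw = 4 + 2 + 1 + 4 + 4 + 1 = 16.
Σw·y = 4·196 + 2·85 + 1·221 + 4·239 + 4·167 + 1·114 = 2913, so ȳ = 2913/16 ≈ 182.06.
Since 182.1 is above (smaller y than) 198, the composition reads top-heavy.

top-heavy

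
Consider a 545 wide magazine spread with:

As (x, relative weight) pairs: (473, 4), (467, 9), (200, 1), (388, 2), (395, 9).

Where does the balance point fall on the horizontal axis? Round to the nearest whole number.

Weights sum to 4 + 9 + 1 + 2 + 9 = 25.
x: (4·473 + 9·467 + 1·200 + 2·388 + 9·395) / 25 = 10626 / 25 ≈ 425.04

x ≈ 425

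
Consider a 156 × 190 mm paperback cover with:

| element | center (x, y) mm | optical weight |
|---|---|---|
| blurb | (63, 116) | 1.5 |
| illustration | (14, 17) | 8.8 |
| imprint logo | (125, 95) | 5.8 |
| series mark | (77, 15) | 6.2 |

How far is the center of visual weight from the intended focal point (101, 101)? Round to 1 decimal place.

≈ 68.6 mm

Total weight = 1.5 + 8.8 + 5.8 + 6.2 = 22.3.
Σw·x = 1.5·63 + 8.8·14 + 5.8·125 + 6.2·77 = 1420.1, so x̄ = 1420.1/22.3 ≈ 63.68.
Σw·y = 1.5·116 + 8.8·17 + 5.8·95 + 6.2·15 = 967.6, so ȳ = 967.6/22.3 ≈ 43.39.
From (101, 101): dx = -37.32, dy = -57.61, so the distance is √(dx²+dy²) ≈ 68.64.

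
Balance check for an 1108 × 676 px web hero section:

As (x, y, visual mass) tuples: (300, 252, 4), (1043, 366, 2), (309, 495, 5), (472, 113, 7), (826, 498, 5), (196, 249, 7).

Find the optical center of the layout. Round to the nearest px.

Total weight = 4 + 2 + 5 + 7 + 5 + 7 = 30.
x: moment 13637 / weight 30 ≈ 454.57
Σw·y = 9239; ȳ = 9239/30 ≈ 307.97.

(455, 308)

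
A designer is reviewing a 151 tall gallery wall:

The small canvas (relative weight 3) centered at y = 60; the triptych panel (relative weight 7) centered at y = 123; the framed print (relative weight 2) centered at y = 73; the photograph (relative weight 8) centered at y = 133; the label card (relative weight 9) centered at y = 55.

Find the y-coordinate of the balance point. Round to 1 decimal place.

Total weight = 3 + 7 + 2 + 8 + 9 = 29.
y: (3·60 + 7·123 + 2·73 + 8·133 + 9·55) / 29 = 2746 / 29 ≈ 94.69

y ≈ 94.7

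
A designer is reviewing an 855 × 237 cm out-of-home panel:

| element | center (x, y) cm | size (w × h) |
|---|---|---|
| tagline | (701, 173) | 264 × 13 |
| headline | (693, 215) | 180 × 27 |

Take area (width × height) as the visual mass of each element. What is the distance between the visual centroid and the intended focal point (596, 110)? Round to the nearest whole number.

≈ 133 cm

Areas → weights: tagline 264·13 = 3432, headline 180·27 = 4860; Σw = 8292.
x-moment: 3432·701 + 4860·693 = 5773812; centroid 5773812/8292 ≈ 696.31.
y-moment: 3432·173 + 4860·215 = 1638636; centroid 1638636/8292 ≈ 197.62.
From (596, 110): dx = 100.31, dy = 87.62, so the distance is √(dx²+dy²) ≈ 133.19.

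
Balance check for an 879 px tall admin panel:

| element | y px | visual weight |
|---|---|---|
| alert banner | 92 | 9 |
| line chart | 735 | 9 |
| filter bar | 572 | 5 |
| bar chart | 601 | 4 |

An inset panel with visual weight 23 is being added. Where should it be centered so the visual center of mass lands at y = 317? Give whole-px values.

With the inset panel, Σw becomes 9 + 9 + 5 + 4 + 23 = 50.
Along y: (12707 + 23·y) / 50 = 317 (existing moment 9·92 + 9·735 + 5·572 + 4·601 = 12707) ⇒ y = (15850 − 12707) / 23 ≈ 136.65.

y ≈ 137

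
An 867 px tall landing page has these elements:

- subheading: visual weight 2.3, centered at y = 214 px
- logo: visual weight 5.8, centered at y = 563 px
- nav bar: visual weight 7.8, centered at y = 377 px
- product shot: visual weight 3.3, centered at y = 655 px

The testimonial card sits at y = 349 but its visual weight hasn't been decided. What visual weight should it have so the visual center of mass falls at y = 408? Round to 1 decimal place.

w ≈ 17.4

Known weights sum to 2.3 + 5.8 + 7.8 + 3.3 = 19.2; their moment is 2.3·214 + 5.8·563 + 7.8·377 + 3.3·655 = 8859.7.
For the centroid to hit 408: (8859.7 + w·349) / (19.2 + w) = 408.
Rearranging, w·(349 − 408) = 408·19.2 − 8859.7 = -1026.1, so w ≈ -1026.1/-59 = 17.39.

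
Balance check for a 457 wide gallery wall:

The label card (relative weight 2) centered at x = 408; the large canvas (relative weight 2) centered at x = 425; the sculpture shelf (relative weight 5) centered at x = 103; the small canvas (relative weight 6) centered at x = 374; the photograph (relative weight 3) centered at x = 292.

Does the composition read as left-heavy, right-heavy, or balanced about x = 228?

right-heavy

Σw = 2 + 2 + 5 + 6 + 3 = 18.
x-moment: 2·408 + 2·425 + 5·103 + 6·374 + 3·292 = 5301; centroid 5301/18 ≈ 294.50.
294.5 vs midline 228 → right-heavy.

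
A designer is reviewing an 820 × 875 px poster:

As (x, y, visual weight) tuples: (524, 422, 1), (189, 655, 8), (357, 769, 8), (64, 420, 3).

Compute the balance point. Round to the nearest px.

(254, 654)

Σw = 1 + 8 + 8 + 3 = 20.
Σw·x = 1·524 + 8·189 + 8·357 + 3·64 = 5084, so x̄ = 5084/20 ≈ 254.20.
Σw·y = 1·422 + 8·655 + 8·769 + 3·420 = 13074, so ȳ = 13074/20 ≈ 653.70.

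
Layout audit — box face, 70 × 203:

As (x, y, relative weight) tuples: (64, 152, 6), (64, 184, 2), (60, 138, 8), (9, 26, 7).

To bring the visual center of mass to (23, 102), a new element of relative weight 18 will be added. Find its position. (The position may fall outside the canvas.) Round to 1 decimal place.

With the new element, Σw becomes 6 + 2 + 8 + 7 + 18 = 41.
x: need Σw·x = 41·23 = 943. Existing = 6·64 + 2·64 + 8·60 + 7·9 = 1055. Remainder -112 / 18 ≈ -6.22.
y: need Σw·y = 41·102 = 4182. Existing = 6·152 + 2·184 + 8·138 + 7·26 = 2566. Remainder 1616 / 18 ≈ 89.78.

(-6.2, 89.8)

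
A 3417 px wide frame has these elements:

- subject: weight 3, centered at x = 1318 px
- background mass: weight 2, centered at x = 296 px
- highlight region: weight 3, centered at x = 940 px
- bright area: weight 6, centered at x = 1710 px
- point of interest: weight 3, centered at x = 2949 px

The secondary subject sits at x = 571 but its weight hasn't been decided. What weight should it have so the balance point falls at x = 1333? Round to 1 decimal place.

w ≈ 5.0

Fixed elements: Σw = 3 + 2 + 3 + 6 + 3 = 17, Σw·x = 3·1318 + 2·296 + 3·940 + 6·1710 + 3·2949 = 26473.
Balance at x = 1333 requires (26473 + w·571) / (17 + w) = 1333.
Solving: w = (1333·17 − 26473) / (571 − 1333) = -3812 / -762 ≈ 5.00.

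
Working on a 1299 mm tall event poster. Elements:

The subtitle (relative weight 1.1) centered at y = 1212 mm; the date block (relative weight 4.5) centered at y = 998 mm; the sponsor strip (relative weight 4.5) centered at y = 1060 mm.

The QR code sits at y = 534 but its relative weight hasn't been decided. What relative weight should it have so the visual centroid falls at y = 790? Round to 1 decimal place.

w ≈ 10.2

Fixed elements: Σw = 1.1 + 4.5 + 4.5 = 10.1, Σw·y = 1.1·1212 + 4.5·998 + 4.5·1060 = 10594.2.
Set Σw·y/Σw = 790: (10594.2 + 534w) = 790·(10.1 + w).
Rearranging, w·(534 − 790) = 790·10.1 − 10594.2 = -2615.2, so w ≈ -2615.2/-256 = 10.22.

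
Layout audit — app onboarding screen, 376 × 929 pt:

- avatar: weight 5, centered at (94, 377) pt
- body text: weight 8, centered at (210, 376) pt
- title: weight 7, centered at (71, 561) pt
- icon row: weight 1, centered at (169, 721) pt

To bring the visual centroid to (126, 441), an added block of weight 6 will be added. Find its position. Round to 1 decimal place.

After adding the added block, total weight = 5 + 8 + 7 + 1 + 6 = 27.
Along x: (2816 + 6·x) / 27 = 126 (existing moment 5·94 + 8·210 + 7·71 + 1·169 = 2816) ⇒ x = (3402 − 2816) / 6 ≈ 97.67.
Along y: (9541 + 6·y) / 27 = 441 (existing moment 5·377 + 8·376 + 7·561 + 1·721 = 9541) ⇒ y = (11907 − 9541) / 6 ≈ 394.33.

(97.7, 394.3)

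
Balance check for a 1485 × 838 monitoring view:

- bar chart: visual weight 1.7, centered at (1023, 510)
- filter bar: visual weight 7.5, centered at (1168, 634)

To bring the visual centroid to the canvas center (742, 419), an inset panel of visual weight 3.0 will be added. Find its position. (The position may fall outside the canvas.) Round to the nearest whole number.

(-482, -170)

After adding the inset panel, total weight = 1.7 + 7.5 + 3.0 = 12.2.
x: target moment 12.2×742 = 9052.4; current 1.7·1023 + 7.5·1168 = 10499.1; the inset panel supplies -1446.7, so x = -1446.7/3.0 ≈ -482.23.
y: target moment 12.2×419 = 5111.8; current 1.7·510 + 7.5·634 = 5622.0; the inset panel supplies -510.2, so y = -510.2/3.0 ≈ -170.07.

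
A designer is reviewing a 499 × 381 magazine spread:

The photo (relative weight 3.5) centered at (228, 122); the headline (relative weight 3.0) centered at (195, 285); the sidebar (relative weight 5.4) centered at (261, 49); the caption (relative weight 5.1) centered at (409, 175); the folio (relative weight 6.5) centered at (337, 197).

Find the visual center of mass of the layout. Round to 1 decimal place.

Σw = 3.5 + 3.0 + 5.4 + 5.1 + 6.5 = 23.5.
Σw·x = 3.5·228 + 3.0·195 + 5.4·261 + 5.1·409 + 6.5·337 = 7068.8, so x̄ = 7068.8/23.5 ≈ 300.80.
Σw·y = 3.5·122 + 3.0·285 + 5.4·49 + 5.1·175 + 6.5·197 = 3719.6, so ȳ = 3719.6/23.5 ≈ 158.28.

(300.8, 158.3)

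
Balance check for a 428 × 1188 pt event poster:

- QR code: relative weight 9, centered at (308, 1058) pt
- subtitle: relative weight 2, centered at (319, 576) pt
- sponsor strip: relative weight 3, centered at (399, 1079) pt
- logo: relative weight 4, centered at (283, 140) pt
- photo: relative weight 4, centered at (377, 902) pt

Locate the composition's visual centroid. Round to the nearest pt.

Total weight = 9 + 2 + 3 + 4 + 4 = 22.
x-moment: 9·308 + 2·319 + 3·399 + 4·283 + 4·377 = 7247; centroid 7247/22 ≈ 329.41.
y-moment: 9·1058 + 2·576 + 3·1079 + 4·140 + 4·902 = 18079; centroid 18079/22 ≈ 821.77.

(329, 822)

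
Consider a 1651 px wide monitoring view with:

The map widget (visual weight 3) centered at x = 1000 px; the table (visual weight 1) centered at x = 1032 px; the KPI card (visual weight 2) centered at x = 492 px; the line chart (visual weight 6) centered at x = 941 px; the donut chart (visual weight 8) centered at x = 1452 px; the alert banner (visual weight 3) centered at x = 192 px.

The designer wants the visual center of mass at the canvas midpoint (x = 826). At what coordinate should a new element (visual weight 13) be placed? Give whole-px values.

After adding the new element, total weight = 3 + 1 + 2 + 6 + 8 + 3 + 13 = 36.
Along x: (22854 + 13·x) / 36 = 826 (existing moment 3·1000 + 1·1032 + 2·492 + 6·941 + 8·1452 + 3·192 = 22854) ⇒ x = (29736 − 22854) / 13 ≈ 529.38.

x ≈ 529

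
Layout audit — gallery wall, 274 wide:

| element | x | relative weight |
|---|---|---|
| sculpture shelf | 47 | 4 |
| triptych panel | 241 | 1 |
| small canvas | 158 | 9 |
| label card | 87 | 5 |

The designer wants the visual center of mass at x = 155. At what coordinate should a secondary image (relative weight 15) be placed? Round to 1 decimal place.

x ≈ 198.9

New total weight: (4 + 1 + 9 + 5) + 15 = 34.
Along x: (2286 + 15·x) / 34 = 155 (existing moment 4·47 + 1·241 + 9·158 + 5·87 = 2286) ⇒ x = (5270 − 2286) / 15 ≈ 198.93.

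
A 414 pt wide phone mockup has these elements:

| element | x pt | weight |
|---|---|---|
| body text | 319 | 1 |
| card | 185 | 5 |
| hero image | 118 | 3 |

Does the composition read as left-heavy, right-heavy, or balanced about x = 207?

left-heavy

Weights sum to 1 + 5 + 3 = 9.
x: (1·319 + 5·185 + 3·118) / 9 = 1598 / 9 ≈ 177.56
177.6 lies left of the midline 207, so the layout is left-heavy.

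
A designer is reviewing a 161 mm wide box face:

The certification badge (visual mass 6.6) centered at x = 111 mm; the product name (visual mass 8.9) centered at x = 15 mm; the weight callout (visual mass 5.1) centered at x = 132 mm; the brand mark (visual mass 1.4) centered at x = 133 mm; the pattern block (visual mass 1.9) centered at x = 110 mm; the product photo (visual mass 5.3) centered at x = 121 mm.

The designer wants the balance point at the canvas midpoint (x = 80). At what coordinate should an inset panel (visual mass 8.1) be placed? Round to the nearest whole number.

x ≈ 50

With the inset panel, Σw becomes 6.6 + 8.9 + 5.1 + 1.4 + 1.9 + 5.3 + 8.1 = 37.3.
Along x: (2575.8 + 8.1·x) / 37.3 = 80 (existing moment 6.6·111 + 8.9·15 + 5.1·132 + 1.4·133 + 1.9·110 + 5.3·121 = 2575.8) ⇒ x = (2984.0 − 2575.8) / 8.1 ≈ 50.40.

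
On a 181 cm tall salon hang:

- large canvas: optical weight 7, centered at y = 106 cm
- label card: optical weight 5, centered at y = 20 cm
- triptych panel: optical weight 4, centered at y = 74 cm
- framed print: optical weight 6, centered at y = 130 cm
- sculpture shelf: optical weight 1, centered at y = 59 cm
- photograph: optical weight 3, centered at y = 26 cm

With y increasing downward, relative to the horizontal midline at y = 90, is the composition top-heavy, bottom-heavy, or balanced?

top-heavy

Σw = 7 + 5 + 4 + 6 + 1 + 3 = 26.
y-moment: 7·106 + 5·20 + 4·74 + 6·130 + 1·59 + 3·26 = 2055; centroid 2055/26 ≈ 79.04.
Since 79.0 is above (smaller y than) 90, the composition reads top-heavy.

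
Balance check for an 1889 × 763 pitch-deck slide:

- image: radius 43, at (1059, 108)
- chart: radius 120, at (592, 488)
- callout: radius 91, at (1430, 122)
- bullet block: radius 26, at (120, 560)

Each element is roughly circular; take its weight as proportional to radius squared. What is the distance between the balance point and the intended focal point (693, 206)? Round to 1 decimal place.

r² weights: image 43² = 1849, chart 120² = 14400, callout 91² = 8281, bullet block 26² = 676. Total = 25206.
Σw·x = 1849·1059 + 14400·592 + 8281·1430 + 676·120 = 22405841, so x̄ = 22405841/25206 ≈ 888.91.
Σw·y = 1849·108 + 14400·488 + 8281·122 + 676·560 = 8615734, so ȳ = 8615734/25206 ≈ 341.81.
Relative to (693, 206): Δ = (195.91, 135.81); |Δ| = √(195.91² + 135.81²) ≈ 238.38.

≈ 238.4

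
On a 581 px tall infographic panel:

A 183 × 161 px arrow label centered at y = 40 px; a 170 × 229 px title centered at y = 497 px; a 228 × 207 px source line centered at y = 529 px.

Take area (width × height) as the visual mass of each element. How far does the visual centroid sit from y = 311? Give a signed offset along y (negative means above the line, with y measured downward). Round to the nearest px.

Areas → weights: arrow label 183·161 = 29463, title 170·229 = 38930, source line 228·207 = 47196; Σw = 115589.
Σw·y = 29463·40 + 38930·497 + 47196·529 = 45493414, so ȳ = 45493414/115589 ≈ 393.58.
Offset from y = 311: 393.58 − 311 ≈ 82.58.

≈ 83 px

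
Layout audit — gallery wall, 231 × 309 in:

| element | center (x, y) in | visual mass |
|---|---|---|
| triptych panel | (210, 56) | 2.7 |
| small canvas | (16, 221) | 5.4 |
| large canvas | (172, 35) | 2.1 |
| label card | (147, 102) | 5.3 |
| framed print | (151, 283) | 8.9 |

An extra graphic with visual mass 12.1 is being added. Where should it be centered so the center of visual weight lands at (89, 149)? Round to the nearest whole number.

New total weight: (2.7 + 5.4 + 2.1 + 5.3 + 8.9) + 12.1 = 36.5.
Along x: (3137.6 + 12.1·x) / 36.5 = 89 (existing moment 2.7·210 + 5.4·16 + 2.1·172 + 5.3·147 + 8.9·151 = 3137.6) ⇒ x = (3248.5 − 3137.6) / 12.1 ≈ 9.17.
Along y: (4477.4 + 12.1·y) / 36.5 = 149 (existing moment 2.7·56 + 5.4·221 + 2.1·35 + 5.3·102 + 8.9·283 = 4477.4) ⇒ y = (5438.5 − 4477.4) / 12.1 ≈ 79.43.

(9, 79)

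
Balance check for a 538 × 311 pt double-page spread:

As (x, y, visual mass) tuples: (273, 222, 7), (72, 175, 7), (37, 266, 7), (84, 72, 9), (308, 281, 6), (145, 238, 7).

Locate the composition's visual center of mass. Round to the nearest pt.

(146, 201)

Total weight = 7 + 7 + 7 + 9 + 6 + 7 = 43.
Σw·x = 7·273 + 7·72 + 7·37 + 9·84 + 6·308 + 7·145 = 6293, so x̄ = 6293/43 ≈ 146.35.
Σw·y = 7·222 + 7·175 + 7·266 + 9·72 + 6·281 + 7·238 = 8641, so ȳ = 8641/43 ≈ 200.95.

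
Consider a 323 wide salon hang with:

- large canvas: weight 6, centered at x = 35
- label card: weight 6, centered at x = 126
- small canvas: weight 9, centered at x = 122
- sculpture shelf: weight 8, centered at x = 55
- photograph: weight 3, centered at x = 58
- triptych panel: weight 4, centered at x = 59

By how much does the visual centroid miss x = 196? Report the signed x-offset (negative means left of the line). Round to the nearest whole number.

Total weight = 6 + 6 + 9 + 8 + 3 + 4 = 36.
x-moment: 6·35 + 6·126 + 9·122 + 8·55 + 3·58 + 4·59 = 2914; centroid 2914/36 ≈ 80.94.
Difference: 80.94 − 196 ≈ -115.06.

≈ -115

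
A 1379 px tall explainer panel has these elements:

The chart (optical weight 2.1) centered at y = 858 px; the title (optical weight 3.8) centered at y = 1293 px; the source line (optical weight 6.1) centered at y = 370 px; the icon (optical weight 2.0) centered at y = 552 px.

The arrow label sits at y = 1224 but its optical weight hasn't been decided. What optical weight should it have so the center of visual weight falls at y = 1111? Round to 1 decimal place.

Known weights sum to 2.1 + 3.8 + 6.1 + 2.0 = 14.0; their moment is 2.1·858 + 3.8·1293 + 6.1·370 + 2.0·552 = 10076.2.
Set Σw·y/Σw = 1111: (10076.2 + 1224w) = 1111·(14.0 + w).
Rearranging, w·(1224 − 1111) = 1111·14.0 − 10076.2 = 5477.8, so w ≈ 5477.8/113 = 48.48.

w ≈ 48.5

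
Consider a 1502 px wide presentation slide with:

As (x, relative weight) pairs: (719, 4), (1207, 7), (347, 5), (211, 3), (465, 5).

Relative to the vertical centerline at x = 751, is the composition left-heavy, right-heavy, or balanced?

Total weight = 4 + 7 + 5 + 3 + 5 = 24.
Σw·x = 4·719 + 7·1207 + 5·347 + 3·211 + 5·465 = 16018, so x̄ = 16018/24 ≈ 667.42.
667.4 vs midline 751 → left-heavy.

left-heavy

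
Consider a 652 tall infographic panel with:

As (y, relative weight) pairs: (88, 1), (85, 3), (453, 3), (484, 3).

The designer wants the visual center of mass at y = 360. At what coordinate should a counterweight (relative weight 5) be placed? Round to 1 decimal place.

y ≈ 449.2

With the counterweight, Σw becomes 1 + 3 + 3 + 3 + 5 = 15.
Along y: (3154 + 5·y) / 15 = 360 (existing moment 1·88 + 3·85 + 3·453 + 3·484 = 3154) ⇒ y = (5400 − 3154) / 5 ≈ 449.20.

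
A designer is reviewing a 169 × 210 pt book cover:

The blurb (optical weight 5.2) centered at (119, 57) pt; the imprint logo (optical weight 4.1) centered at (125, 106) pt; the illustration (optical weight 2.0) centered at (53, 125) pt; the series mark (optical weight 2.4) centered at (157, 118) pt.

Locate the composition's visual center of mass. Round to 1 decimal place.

Total weight = 5.2 + 4.1 + 2.0 + 2.4 = 13.7.
Σw·x = 5.2·119 + 4.1·125 + 2.0·53 + 2.4·157 = 1614.1, so x̄ = 1614.1/13.7 ≈ 117.82.
Σw·y = 5.2·57 + 4.1·106 + 2.0·125 + 2.4·118 = 1264.2, so ȳ = 1264.2/13.7 ≈ 92.28.

(117.8, 92.3)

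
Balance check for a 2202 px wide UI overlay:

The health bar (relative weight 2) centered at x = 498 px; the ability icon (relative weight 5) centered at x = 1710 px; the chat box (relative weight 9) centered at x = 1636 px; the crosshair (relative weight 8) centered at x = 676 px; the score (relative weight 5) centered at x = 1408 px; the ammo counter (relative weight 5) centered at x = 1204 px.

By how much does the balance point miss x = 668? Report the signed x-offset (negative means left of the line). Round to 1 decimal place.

Weights sum to 2 + 5 + 9 + 8 + 5 + 5 = 34.
Σw·x = 2·498 + 5·1710 + 9·1636 + 8·676 + 5·1408 + 5·1204 = 42738, so x̄ = 42738/34 ≈ 1257.00.
Offset from x = 668: 1257.00 − 668 ≈ 589.00.

≈ 589.0 px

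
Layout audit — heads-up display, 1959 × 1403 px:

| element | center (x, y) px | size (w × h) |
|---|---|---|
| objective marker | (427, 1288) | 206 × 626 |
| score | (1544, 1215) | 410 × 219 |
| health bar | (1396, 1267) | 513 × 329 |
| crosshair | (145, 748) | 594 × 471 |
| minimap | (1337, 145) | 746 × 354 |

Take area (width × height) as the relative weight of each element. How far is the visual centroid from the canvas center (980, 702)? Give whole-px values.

Taking area as weight: objective marker 206·626 = 128956, score 410·219 = 89790, health bar 513·329 = 168777, crosshair 594·471 = 279774, minimap 746·354 = 264084. Sum 931381.
Σw·x = 128956·427 + 89790·1544 + 168777·1396 + 279774·145 + 264084·1337 = 822960202, so x̄ = 822960202/931381 ≈ 883.59.
Σw·y = 128956·1288 + 89790·1215 + 168777·1267 + 279774·748 + 264084·145 = 736593769, so ȳ = 736593769/931381 ≈ 790.86.
Offset from (980, 702): Δx ≈ -96.41, Δy ≈ 88.86; distance = √(Δx² + Δy²) ≈ 131.11.

≈ 131 px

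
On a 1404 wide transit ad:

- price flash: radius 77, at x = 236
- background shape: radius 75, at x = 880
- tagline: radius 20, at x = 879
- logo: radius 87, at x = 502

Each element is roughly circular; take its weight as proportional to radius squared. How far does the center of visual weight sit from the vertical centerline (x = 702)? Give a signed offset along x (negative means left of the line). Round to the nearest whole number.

r² weights: price flash 77² = 5929, background shape 75² = 5625, tagline 20² = 400, logo 87² = 7569. Total = 19523.
Σw·x = 5929·236 + 5625·880 + 400·879 + 7569·502 = 10500482, so x̄ = 10500482/19523 ≈ 537.85.
Offset from x = 702: 537.85 − 702 ≈ -164.15.

≈ -164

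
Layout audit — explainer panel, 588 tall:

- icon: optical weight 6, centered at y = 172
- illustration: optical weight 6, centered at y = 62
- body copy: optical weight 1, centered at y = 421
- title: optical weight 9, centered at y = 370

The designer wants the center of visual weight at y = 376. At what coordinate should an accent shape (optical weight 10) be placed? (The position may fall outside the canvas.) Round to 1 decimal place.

After adding the accent shape, total weight = 6 + 6 + 1 + 9 + 10 = 32.
y: target moment 32×376 = 12032; current 6·172 + 6·62 + 1·421 + 9·370 = 5155; the accent shape supplies 6877, so y = 6877/10 ≈ 687.70.

y ≈ 687.7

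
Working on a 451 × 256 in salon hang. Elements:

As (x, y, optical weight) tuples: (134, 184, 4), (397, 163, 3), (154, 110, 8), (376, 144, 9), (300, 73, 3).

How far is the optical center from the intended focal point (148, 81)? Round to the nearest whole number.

Weights sum to 4 + 3 + 8 + 9 + 3 = 27.
x: (4·134 + 3·397 + 8·154 + 9·376 + 3·300) / 27 = 7243 / 27 ≈ 268.26
y: (4·184 + 3·163 + 8·110 + 9·144 + 3·73) / 27 = 3620 / 27 ≈ 134.07
Offset from (148, 81): Δx ≈ 120.26, Δy ≈ 53.07; distance = √(Δx² + Δy²) ≈ 131.45.

≈ 131 in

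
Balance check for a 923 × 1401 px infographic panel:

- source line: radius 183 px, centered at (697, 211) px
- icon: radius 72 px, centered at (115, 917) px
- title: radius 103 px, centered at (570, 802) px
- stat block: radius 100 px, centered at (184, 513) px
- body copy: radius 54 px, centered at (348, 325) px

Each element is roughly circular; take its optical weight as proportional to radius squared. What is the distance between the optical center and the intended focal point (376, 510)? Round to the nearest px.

≈ 174 px

r² weights: source line 183² = 33489, icon 72² = 5184, title 103² = 10609, stat block 100² = 10000, body copy 54² = 2916. Total = 62198.
x-moment: 33489·697 + 5184·115 + 10609·570 + 10000·184 + 2916·348 = 32839891; centroid 32839891/62198 ≈ 527.99.
y-moment: 33489·211 + 5184·917 + 10609·802 + 10000·513 + 2916·325 = 26406025; centroid 26406025/62198 ≈ 424.55.
Relative to (376, 510): Δ = (151.99, -85.45); |Δ| = √(151.99² + -85.45²) ≈ 174.36.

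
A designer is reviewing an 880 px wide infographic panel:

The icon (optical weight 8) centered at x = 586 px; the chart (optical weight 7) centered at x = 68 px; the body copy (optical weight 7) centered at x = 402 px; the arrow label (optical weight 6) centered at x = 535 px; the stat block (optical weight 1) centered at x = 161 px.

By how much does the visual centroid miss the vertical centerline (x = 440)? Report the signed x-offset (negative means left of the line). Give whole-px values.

Weights sum to 8 + 7 + 7 + 6 + 1 = 29.
Σw·x = 8·586 + 7·68 + 7·402 + 6·535 + 1·161 = 11349, so x̄ = 11349/29 ≈ 391.34.
Difference: 391.34 − 440 ≈ -48.66.

≈ -49 px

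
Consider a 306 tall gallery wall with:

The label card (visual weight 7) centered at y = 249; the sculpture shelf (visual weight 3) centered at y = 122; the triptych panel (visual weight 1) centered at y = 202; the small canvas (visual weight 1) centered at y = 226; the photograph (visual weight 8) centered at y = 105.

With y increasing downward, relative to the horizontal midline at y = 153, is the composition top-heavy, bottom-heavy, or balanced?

Σw = 7 + 3 + 1 + 1 + 8 = 20.
y-moment: 7·249 + 3·122 + 1·202 + 1·226 + 8·105 = 3377; centroid 3377/20 ≈ 168.85.
168.8 vs midline 153 → bottom-heavy.

bottom-heavy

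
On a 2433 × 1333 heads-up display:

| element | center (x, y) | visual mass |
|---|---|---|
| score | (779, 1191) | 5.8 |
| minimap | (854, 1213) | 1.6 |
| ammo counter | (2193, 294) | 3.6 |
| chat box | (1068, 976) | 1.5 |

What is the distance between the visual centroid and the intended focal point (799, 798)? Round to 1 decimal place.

≈ 445.7

Σw = 5.8 + 1.6 + 3.6 + 1.5 = 12.5.
x-moment: 5.8·779 + 1.6·854 + 3.6·2193 + 1.5·1068 = 15381.4; centroid 15381.4/12.5 ≈ 1230.51.
y-moment: 5.8·1191 + 1.6·1213 + 3.6·294 + 1.5·976 = 11371.0; centroid 11371.0/12.5 ≈ 909.68.
Offset from (799, 798): Δx ≈ 431.51, Δy ≈ 111.68; distance = √(Δx² + Δy²) ≈ 445.73.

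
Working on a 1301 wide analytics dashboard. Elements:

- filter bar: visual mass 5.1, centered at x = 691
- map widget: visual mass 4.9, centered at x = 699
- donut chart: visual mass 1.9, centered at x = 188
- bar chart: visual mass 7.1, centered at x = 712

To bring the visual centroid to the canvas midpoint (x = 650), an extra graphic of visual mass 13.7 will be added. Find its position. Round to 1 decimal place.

New total weight: (5.1 + 4.9 + 1.9 + 7.1) + 13.7 = 32.7.
x: target moment 32.7×650 = 21255.0; current 5.1·691 + 4.9·699 + 1.9·188 + 7.1·712 = 12361.6; the extra graphic supplies 8893.4, so x = 8893.4/13.7 ≈ 649.15.

x ≈ 649.2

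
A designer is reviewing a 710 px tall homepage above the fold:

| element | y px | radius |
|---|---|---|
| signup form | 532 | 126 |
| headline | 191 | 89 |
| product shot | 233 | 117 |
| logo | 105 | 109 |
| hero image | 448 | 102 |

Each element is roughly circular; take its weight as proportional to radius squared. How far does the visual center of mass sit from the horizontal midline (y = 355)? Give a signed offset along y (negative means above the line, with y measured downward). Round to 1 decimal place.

≈ -36.2 px

Weights ∝ r²: signup form 126² = 15876, headline 89² = 7921, product shot 117² = 13689, logo 109² = 11881, hero image 102² = 10404; Σw = 59771.
y: (15876·532 + 7921·191 + 13689·233 + 11881·105 + 10404·448) / 59771 = 19056977 / 59771 ≈ 318.83
Against y = 355, that's 318.83 − 355 = -36.17.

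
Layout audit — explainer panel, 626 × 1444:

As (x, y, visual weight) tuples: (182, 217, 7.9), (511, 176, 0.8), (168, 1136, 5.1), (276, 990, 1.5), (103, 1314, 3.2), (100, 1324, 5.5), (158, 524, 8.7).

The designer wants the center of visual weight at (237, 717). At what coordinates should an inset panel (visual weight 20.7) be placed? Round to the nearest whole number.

(352, 633)

With the inset panel, Σw becomes 7.9 + 0.8 + 5.1 + 1.5 + 3.2 + 5.5 + 8.7 + 20.7 = 53.4.
x: target moment 53.4×237 = 12655.8; current 7.9·182 + 0.8·511 + 5.1·168 + 1.5·276 + 3.2·103 + 5.5·100 + 8.7·158 = 5371.6; the inset panel supplies 7284.2, so x = 7284.2/20.7 ≈ 351.89.
y: target moment 53.4×717 = 38287.8; current 7.9·217 + 0.8·176 + 5.1·1136 + 1.5·990 + 3.2·1314 + 5.5·1324 + 8.7·524 = 25179.3; the inset panel supplies 13108.5, so y = 13108.5/20.7 ≈ 633.26.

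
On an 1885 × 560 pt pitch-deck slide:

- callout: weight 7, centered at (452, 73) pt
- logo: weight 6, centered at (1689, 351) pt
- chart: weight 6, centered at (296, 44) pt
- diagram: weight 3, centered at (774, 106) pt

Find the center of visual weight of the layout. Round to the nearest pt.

(791, 145)

Σw = 7 + 6 + 6 + 3 = 22.
x-moment: 7·452 + 6·1689 + 6·296 + 3·774 = 17396; centroid 17396/22 ≈ 790.73.
y-moment: 7·73 + 6·351 + 6·44 + 3·106 = 3199; centroid 3199/22 ≈ 145.41.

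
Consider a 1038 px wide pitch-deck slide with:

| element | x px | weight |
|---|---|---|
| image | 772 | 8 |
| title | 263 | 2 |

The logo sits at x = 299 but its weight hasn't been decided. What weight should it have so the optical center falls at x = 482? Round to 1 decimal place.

w ≈ 10.3

Known weights sum to 8 + 2 = 10; their moment is 8·772 + 2·263 = 6702.
Balance at x = 482 requires (6702 + w·299) / (10 + w) = 482.
So w = (482·10 − 6702)/(299 − 482) = -1882/-183 ≈ 10.28.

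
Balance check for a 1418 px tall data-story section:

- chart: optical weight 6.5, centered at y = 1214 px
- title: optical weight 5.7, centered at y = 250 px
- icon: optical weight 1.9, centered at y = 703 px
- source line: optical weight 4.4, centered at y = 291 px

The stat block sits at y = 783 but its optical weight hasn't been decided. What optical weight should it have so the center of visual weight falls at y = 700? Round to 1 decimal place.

w ≈ 12.3

Existing Σw = 18.5 (6.5 + 5.7 + 1.9 + 4.4); existing moment 6.5·1214 + 5.7·250 + 1.9·703 + 4.4·291 = 11932.1.
For the centroid to hit 700: (11932.1 + w·783) / (18.5 + w) = 700.
So w = (700·18.5 − 11932.1)/(783 − 700) = 1017.9/83 ≈ 12.26.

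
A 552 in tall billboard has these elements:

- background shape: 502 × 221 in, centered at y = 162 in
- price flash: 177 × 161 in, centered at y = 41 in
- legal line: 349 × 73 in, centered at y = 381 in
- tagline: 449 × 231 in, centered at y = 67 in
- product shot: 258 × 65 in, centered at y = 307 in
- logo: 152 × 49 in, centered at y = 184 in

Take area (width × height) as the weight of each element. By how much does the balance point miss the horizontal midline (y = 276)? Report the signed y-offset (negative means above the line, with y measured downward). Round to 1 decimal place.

Areas: background shape 502·221 = 110942, price flash 177·161 = 28497, legal line 349·73 = 25477, tagline 449·231 = 103719, product shot 258·65 = 16770, logo 152·49 = 7448. Total weight = 292853.
Σw·y = 110942·162 + 28497·41 + 25477·381 + 103719·67 + 16770·307 + 7448·184 = 42315713, so ȳ = 42315713/292853 ≈ 144.49.
Offset from y = 276: 144.49 − 276 ≈ -131.51.

≈ -131.5 in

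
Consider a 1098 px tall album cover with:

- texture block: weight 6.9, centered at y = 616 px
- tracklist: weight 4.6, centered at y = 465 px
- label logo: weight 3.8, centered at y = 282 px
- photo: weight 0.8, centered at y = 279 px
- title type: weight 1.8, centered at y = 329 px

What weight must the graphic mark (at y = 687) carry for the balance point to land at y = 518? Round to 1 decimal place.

Fixed elements: Σw = 6.9 + 4.6 + 3.8 + 0.8 + 1.8 = 17.9, Σw·y = 6.9·616 + 4.6·465 + 3.8·282 + 0.8·279 + 1.8·329 = 8276.4.
Set Σw·y/Σw = 518: (8276.4 + 687w) = 518·(17.9 + w).
Rearranging, w·(687 − 518) = 518·17.9 − 8276.4 = 995.8, so w ≈ 995.8/169 = 5.89.

w ≈ 5.9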